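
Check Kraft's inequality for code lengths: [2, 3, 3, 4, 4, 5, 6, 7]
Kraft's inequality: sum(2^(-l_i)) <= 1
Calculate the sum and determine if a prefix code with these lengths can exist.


Sum = 2^(-2) + 2^(-3) + 2^(-3) + 2^(-4) + 2^(-4) + 2^(-5) + 2^(-6) + 2^(-7)
    = 0.25 + 0.125 + 0.125 + 0.0625 + 0.0625 + 0.03125 + 0.015625 + 0.0078125
    = 87/128 = 0.6796875
Since 0.6796875 <= 1, Kraft's inequality IS satisfied.
A prefix code with these lengths CAN exist.

Kraft sum = 0.6796875. Satisfied.


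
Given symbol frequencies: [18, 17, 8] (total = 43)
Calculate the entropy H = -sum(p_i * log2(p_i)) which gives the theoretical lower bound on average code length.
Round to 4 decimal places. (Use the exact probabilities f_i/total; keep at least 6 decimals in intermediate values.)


Per-symbol terms -p_i * log2(p_i) with p_i = f_i/43:
  p = 18/43 = 0.418605: log2(p) = -1.256340, -p*log2(p) = 0.525910
  p = 17/43 = 0.395349: log2(p) = -1.338802, -p*log2(p) = 0.529294
  p = 8/43 = 0.186047: log2(p) = -2.426265, -p*log2(p) = 0.451398
H = 0.525910 + 0.529294 + 0.451398 = 1.506602

H = 1.5066 bits/symbol


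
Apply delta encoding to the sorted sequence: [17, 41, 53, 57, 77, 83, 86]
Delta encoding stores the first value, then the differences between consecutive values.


First value: 17
Deltas:
  41 - 17 = 24
  53 - 41 = 12
  57 - 53 = 4
  77 - 57 = 20
  83 - 77 = 6
  86 - 83 = 3


Delta encoded: [17, 24, 12, 4, 20, 6, 3]


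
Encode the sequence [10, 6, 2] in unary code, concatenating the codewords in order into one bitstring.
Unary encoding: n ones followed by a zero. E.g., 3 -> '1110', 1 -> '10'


Encode each number as n ones followed by a terminating 0:
  10 -> 11111111110 (11 bits)
  6 -> 1111110 (7 bits)
  2 -> 110 (3 bits)
Total length = 11 + 7 + 3 = 21 bits.

Unary([10, 6, 2]) = 111111111101111110110 (21 bits)


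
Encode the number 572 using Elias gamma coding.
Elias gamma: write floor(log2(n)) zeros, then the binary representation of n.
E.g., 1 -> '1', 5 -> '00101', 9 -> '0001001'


num_bits = floor(log2(572)) + 1 = 10
leading_zeros = num_bits - 1 = 9
binary(572) = 1000111100

Elias gamma(572) = '000000000' + '1000111100' = 0000000001000111100 (19 bits)


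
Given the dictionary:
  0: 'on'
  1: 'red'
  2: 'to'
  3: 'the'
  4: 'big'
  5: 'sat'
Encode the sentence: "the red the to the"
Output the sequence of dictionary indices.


Look up each word in the dictionary:
  'the' -> 3
  'red' -> 1
  'the' -> 3
  'to' -> 2
  'the' -> 3

Encoded: [3, 1, 3, 2, 3]


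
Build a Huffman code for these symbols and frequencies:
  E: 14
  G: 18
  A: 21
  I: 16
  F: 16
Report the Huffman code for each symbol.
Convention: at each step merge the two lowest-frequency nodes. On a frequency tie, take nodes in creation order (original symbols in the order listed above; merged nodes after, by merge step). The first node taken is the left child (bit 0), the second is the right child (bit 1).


Huffman tree construction:
Step 1: Merge E(14) + I(16) = 30
Step 2: Merge F(16) + G(18) = 34
Step 3: Merge A(21) + (E+I)(30) = 51
Step 4: Merge (F+G)(34) + (A+(E+I))(51) = 85
Read each symbol's code off the tree from the root (left child = 0, right child = 1).

Codes:
  E: 110 (length 3)
  G: 01 (length 2)
  A: 10 (length 2)
  I: 111 (length 3)
  F: 00 (length 2)
Average code length: 200/85 = 2.3529 bits/symbol


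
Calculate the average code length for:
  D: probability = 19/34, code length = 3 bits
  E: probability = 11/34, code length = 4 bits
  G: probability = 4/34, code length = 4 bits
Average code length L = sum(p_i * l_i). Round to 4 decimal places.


Weighted contributions p_i * l_i:
  D: (19/34) * 3 = 57/34
  E: (11/34) * 4 = 44/34
  G: (4/34) * 4 = 16/34
Sum = (57 + 44 + 16)/34 = 117/34

L = 117/34 = 3.4412 bits/symbol


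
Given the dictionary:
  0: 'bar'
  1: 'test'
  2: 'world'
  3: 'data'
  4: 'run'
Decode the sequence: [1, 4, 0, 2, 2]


Look up each index in the dictionary:
  1 -> 'test'
  4 -> 'run'
  0 -> 'bar'
  2 -> 'world'
  2 -> 'world'

Decoded: "test run bar world world"


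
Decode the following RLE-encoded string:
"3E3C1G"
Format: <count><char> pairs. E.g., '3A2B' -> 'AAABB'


Expanding each <count><char> pair:
  3E -> 'EEE'
  3C -> 'CCC'
  1G -> 'G'

Decoded = EEECCCG


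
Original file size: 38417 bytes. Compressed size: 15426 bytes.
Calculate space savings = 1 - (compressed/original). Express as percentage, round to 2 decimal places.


ratio = compressed/original = 15426/38417 = 0.401541
savings = 1 - ratio = 1 - 0.401541 = 0.598459
as a percentage: 0.598459 * 100 = 59.85%

Space savings = 1 - 15426/38417 = 59.85%


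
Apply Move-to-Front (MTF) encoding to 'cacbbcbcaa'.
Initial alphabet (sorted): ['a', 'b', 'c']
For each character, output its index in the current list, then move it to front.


MTF encoding:
'c': index 2 in ['a', 'b', 'c'] -> ['c', 'a', 'b']
'a': index 1 in ['c', 'a', 'b'] -> ['a', 'c', 'b']
'c': index 1 in ['a', 'c', 'b'] -> ['c', 'a', 'b']
'b': index 2 in ['c', 'a', 'b'] -> ['b', 'c', 'a']
'b': index 0 in ['b', 'c', 'a'] -> ['b', 'c', 'a']
'c': index 1 in ['b', 'c', 'a'] -> ['c', 'b', 'a']
'b': index 1 in ['c', 'b', 'a'] -> ['b', 'c', 'a']
'c': index 1 in ['b', 'c', 'a'] -> ['c', 'b', 'a']
'a': index 2 in ['c', 'b', 'a'] -> ['a', 'c', 'b']
'a': index 0 in ['a', 'c', 'b'] -> ['a', 'c', 'b']


Output: [2, 1, 1, 2, 0, 1, 1, 1, 2, 0]


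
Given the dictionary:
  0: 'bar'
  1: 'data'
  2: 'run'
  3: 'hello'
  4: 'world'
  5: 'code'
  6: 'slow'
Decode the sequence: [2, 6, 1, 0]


Look up each index in the dictionary:
  2 -> 'run'
  6 -> 'slow'
  1 -> 'data'
  0 -> 'bar'

Decoded: "run slow data bar"


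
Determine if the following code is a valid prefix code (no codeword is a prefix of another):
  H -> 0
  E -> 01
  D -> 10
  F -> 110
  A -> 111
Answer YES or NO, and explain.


Checking each pair (does one codeword prefix another?):
  H='0' vs E='01': prefix -- VIOLATION

NO -- this is NOT a valid prefix code. H (0) is a prefix of E (01).


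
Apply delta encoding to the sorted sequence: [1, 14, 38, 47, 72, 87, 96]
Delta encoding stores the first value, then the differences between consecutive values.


First value: 1
Deltas:
  14 - 1 = 13
  38 - 14 = 24
  47 - 38 = 9
  72 - 47 = 25
  87 - 72 = 15
  96 - 87 = 9


Delta encoded: [1, 13, 24, 9, 25, 15, 9]


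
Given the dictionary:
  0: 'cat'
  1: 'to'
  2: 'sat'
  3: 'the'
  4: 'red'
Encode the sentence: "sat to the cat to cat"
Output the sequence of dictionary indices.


Look up each word in the dictionary:
  'sat' -> 2
  'to' -> 1
  'the' -> 3
  'cat' -> 0
  'to' -> 1
  'cat' -> 0

Encoded: [2, 1, 3, 0, 1, 0]


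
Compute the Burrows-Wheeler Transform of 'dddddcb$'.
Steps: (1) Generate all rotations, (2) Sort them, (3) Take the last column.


Rotations (sorted):
  0: $dddddcb -> last char: b
  1: b$dddddc -> last char: c
  2: cb$ddddd -> last char: d
  3: dcb$dddd -> last char: d
  4: ddcb$ddd -> last char: d
  5: dddcb$dd -> last char: d
  6: ddddcb$d -> last char: d
  7: dddddcb$ -> last char: $


BWT = bcddddd$


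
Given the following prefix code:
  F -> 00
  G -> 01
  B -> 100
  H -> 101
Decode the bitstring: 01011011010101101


Decoding step by step:
Bits 01 -> G
Bits 01 -> G
Bits 101 -> H
Bits 101 -> H
Bits 01 -> G
Bits 01 -> G
Bits 101 -> H


Decoded message: GGHHGGH


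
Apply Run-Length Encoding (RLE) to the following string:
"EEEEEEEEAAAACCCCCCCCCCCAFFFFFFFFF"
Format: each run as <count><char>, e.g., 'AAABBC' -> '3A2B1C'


Scanning runs left to right:
  i=0: run of 'E' x 8 -> '8E'
  i=8: run of 'A' x 4 -> '4A'
  i=12: run of 'C' x 11 -> '11C'
  i=23: run of 'A' x 1 -> '1A'
  i=24: run of 'F' x 9 -> '9F'

RLE = 8E4A11C1A9F


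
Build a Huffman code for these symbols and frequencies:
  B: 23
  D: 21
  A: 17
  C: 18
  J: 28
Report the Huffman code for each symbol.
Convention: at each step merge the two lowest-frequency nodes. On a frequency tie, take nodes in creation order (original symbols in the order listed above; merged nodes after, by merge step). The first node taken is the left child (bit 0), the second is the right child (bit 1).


Huffman tree construction:
Step 1: Merge A(17) + C(18) = 35
Step 2: Merge D(21) + B(23) = 44
Step 3: Merge J(28) + (A+C)(35) = 63
Step 4: Merge (D+B)(44) + (J+(A+C))(63) = 107
Read each symbol's code off the tree from the root (left child = 0, right child = 1).

Codes:
  B: 01 (length 2)
  D: 00 (length 2)
  A: 110 (length 3)
  C: 111 (length 3)
  J: 10 (length 2)
Average code length: 249/107 = 2.3271 bits/symbol


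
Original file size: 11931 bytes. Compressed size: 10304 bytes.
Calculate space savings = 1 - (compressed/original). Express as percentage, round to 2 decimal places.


ratio = compressed/original = 10304/11931 = 0.863633
savings = 1 - ratio = 1 - 0.863633 = 0.136367
as a percentage: 0.136367 * 100 = 13.64%

Space savings = 1 - 10304/11931 = 13.64%


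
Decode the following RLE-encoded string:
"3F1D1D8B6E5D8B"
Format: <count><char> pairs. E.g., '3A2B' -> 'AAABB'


Expanding each <count><char> pair:
  3F -> 'FFF'
  1D -> 'D'
  1D -> 'D'
  8B -> 'BBBBBBBB'
  6E -> 'EEEEEE'
  5D -> 'DDDDD'
  8B -> 'BBBBBBBB'

Decoded = FFFDDBBBBBBBBEEEEEEDDDDDBBBBBBBB


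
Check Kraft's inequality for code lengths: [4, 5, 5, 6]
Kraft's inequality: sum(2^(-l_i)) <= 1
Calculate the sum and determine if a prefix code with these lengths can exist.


Sum = 2^(-4) + 2^(-5) + 2^(-5) + 2^(-6)
    = 0.0625 + 0.03125 + 0.03125 + 0.015625
    = 9/64 = 0.140625
Since 0.140625 <= 1, Kraft's inequality IS satisfied.
A prefix code with these lengths CAN exist.

Kraft sum = 0.140625. Satisfied.


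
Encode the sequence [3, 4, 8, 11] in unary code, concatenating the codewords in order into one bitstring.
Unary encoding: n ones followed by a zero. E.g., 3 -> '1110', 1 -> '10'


Encode each number as n ones followed by a terminating 0:
  3 -> 1110 (4 bits)
  4 -> 11110 (5 bits)
  8 -> 111111110 (9 bits)
  11 -> 111111111110 (12 bits)
Total length = 4 + 5 + 9 + 12 = 30 bits.

Unary([3, 4, 8, 11]) = 111011110111111110111111111110 (30 bits)


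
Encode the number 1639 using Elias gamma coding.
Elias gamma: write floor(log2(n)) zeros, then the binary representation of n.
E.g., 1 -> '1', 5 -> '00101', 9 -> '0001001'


num_bits = floor(log2(1639)) + 1 = 11
leading_zeros = num_bits - 1 = 10
binary(1639) = 11001100111

Elias gamma(1639) = '0000000000' + '11001100111' = 000000000011001100111 (21 bits)


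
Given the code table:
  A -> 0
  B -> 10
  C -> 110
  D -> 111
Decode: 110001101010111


Decoding:
110 -> C
0 -> A
0 -> A
110 -> C
10 -> B
10 -> B
111 -> D


Result: CAACBBD


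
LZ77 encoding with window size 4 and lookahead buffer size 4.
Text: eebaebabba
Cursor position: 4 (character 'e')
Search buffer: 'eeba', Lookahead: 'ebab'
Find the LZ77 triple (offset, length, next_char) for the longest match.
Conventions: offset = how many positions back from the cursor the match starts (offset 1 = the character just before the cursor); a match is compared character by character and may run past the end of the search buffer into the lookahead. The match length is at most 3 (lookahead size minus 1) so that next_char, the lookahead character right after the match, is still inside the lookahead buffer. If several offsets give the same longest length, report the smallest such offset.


Try each offset into the search buffer:
  offset=1 (pos 3, char 'a'): match length 0
  offset=2 (pos 2, char 'b'): match length 0
  offset=3 (pos 1, char 'e'): match length 3
  offset=4 (pos 0, char 'e'): match length 1
Longest match has length 3 at offset 3.
next_char = character at position 4 + 3 = 7 -> 'b'

Best match: offset=3, length=3 (matching 'eba' starting at position 1)
LZ77 triple: (3, 3, 'b')


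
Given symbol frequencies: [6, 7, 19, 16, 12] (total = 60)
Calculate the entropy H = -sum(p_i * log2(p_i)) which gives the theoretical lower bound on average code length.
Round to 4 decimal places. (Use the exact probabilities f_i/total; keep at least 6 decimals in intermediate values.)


Per-symbol terms -p_i * log2(p_i) with p_i = f_i/60:
  p = 6/60 = 0.100000: log2(p) = -3.321928, -p*log2(p) = 0.332193
  p = 7/60 = 0.116667: log2(p) = -3.099536, -p*log2(p) = 0.361612
  p = 19/60 = 0.316667: log2(p) = -1.658963, -p*log2(p) = 0.525338
  p = 16/60 = 0.266667: log2(p) = -1.906891, -p*log2(p) = 0.508504
  p = 12/60 = 0.200000: log2(p) = -2.321928, -p*log2(p) = 0.464386
H = 0.332193 + 0.361612 + 0.525338 + 0.508504 + 0.464386 = 2.192033

H = 2.192 bits/symbol


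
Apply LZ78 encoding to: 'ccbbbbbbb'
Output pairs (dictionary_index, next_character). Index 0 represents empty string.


LZ78 encoding steps:
Dictionary: {0: ''}
Step 1: w='' (idx 0), next='c' -> output (0, 'c'), add 'c' as idx 1
Step 2: w='c' (idx 1), next='b' -> output (1, 'b'), add 'cb' as idx 2
Step 3: w='' (idx 0), next='b' -> output (0, 'b'), add 'b' as idx 3
Step 4: w='b' (idx 3), next='b' -> output (3, 'b'), add 'bb' as idx 4
Step 5: w='bb' (idx 4), next='b' -> output (4, 'b'), add 'bbb' as idx 5


Encoded: [(0, 'c'), (1, 'b'), (0, 'b'), (3, 'b'), (4, 'b')]


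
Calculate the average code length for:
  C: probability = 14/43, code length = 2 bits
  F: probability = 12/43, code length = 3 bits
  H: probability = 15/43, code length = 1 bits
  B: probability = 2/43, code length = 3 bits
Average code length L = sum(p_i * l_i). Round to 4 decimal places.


Weighted contributions p_i * l_i:
  C: (14/43) * 2 = 28/43
  F: (12/43) * 3 = 36/43
  H: (15/43) * 1 = 15/43
  B: (2/43) * 3 = 6/43
Sum = (28 + 36 + 15 + 6)/43 = 85/43

L = 85/43 = 1.9767 bits/symbol


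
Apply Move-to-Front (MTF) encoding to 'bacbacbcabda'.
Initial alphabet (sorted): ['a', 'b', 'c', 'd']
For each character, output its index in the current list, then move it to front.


MTF encoding:
'b': index 1 in ['a', 'b', 'c', 'd'] -> ['b', 'a', 'c', 'd']
'a': index 1 in ['b', 'a', 'c', 'd'] -> ['a', 'b', 'c', 'd']
'c': index 2 in ['a', 'b', 'c', 'd'] -> ['c', 'a', 'b', 'd']
'b': index 2 in ['c', 'a', 'b', 'd'] -> ['b', 'c', 'a', 'd']
'a': index 2 in ['b', 'c', 'a', 'd'] -> ['a', 'b', 'c', 'd']
'c': index 2 in ['a', 'b', 'c', 'd'] -> ['c', 'a', 'b', 'd']
'b': index 2 in ['c', 'a', 'b', 'd'] -> ['b', 'c', 'a', 'd']
'c': index 1 in ['b', 'c', 'a', 'd'] -> ['c', 'b', 'a', 'd']
'a': index 2 in ['c', 'b', 'a', 'd'] -> ['a', 'c', 'b', 'd']
'b': index 2 in ['a', 'c', 'b', 'd'] -> ['b', 'a', 'c', 'd']
'd': index 3 in ['b', 'a', 'c', 'd'] -> ['d', 'b', 'a', 'c']
'a': index 2 in ['d', 'b', 'a', 'c'] -> ['a', 'd', 'b', 'c']


Output: [1, 1, 2, 2, 2, 2, 2, 1, 2, 2, 3, 2]


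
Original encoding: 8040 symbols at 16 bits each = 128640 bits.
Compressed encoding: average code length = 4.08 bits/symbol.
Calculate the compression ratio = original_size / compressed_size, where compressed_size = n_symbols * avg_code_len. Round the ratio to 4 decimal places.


original_size = n_symbols * orig_bits = 8040 * 16 = 128640 bits
compressed_size = n_symbols * avg_code_len = 8040 * 4.08 = 32803.2 bits
ratio = original_size / compressed_size = 128640 / 32803.2 = 3.9216

Compression ratio = 3.9216


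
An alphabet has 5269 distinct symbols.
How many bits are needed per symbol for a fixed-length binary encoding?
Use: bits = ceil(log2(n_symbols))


log2(5269) = 12.3633
Bracket: 2^12 = 4096 < 5269 <= 2^13 = 8192
So ceil(log2(5269)) = 13

bits = ceil(log2(5269)) = ceil(12.3633) = 13 bits


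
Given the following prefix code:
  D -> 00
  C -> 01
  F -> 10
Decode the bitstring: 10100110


Decoding step by step:
Bits 10 -> F
Bits 10 -> F
Bits 01 -> C
Bits 10 -> F


Decoded message: FFCF


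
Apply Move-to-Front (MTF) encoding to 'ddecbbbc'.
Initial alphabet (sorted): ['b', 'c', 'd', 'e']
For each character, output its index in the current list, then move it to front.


MTF encoding:
'd': index 2 in ['b', 'c', 'd', 'e'] -> ['d', 'b', 'c', 'e']
'd': index 0 in ['d', 'b', 'c', 'e'] -> ['d', 'b', 'c', 'e']
'e': index 3 in ['d', 'b', 'c', 'e'] -> ['e', 'd', 'b', 'c']
'c': index 3 in ['e', 'd', 'b', 'c'] -> ['c', 'e', 'd', 'b']
'b': index 3 in ['c', 'e', 'd', 'b'] -> ['b', 'c', 'e', 'd']
'b': index 0 in ['b', 'c', 'e', 'd'] -> ['b', 'c', 'e', 'd']
'b': index 0 in ['b', 'c', 'e', 'd'] -> ['b', 'c', 'e', 'd']
'c': index 1 in ['b', 'c', 'e', 'd'] -> ['c', 'b', 'e', 'd']


Output: [2, 0, 3, 3, 3, 0, 0, 1]


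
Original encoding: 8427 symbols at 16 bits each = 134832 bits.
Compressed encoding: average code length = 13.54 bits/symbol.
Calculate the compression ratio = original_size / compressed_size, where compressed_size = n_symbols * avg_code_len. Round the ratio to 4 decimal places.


original_size = n_symbols * orig_bits = 8427 * 16 = 134832 bits
compressed_size = n_symbols * avg_code_len = 8427 * 13.54 = 114101.58 bits
ratio = original_size / compressed_size = 134832 / 114101.58 = 1.1817

Compression ratio = 1.1817


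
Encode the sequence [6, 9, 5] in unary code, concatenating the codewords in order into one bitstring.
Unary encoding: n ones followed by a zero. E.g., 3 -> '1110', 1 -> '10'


Encode each number as n ones followed by a terminating 0:
  6 -> 1111110 (7 bits)
  9 -> 1111111110 (10 bits)
  5 -> 111110 (6 bits)
Total length = 7 + 10 + 6 = 23 bits.

Unary([6, 9, 5]) = 11111101111111110111110 (23 bits)


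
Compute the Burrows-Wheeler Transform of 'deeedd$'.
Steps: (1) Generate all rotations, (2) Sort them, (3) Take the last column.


Rotations (sorted):
  0: $deeedd -> last char: d
  1: d$deeed -> last char: d
  2: dd$deee -> last char: e
  3: deeedd$ -> last char: $
  4: edd$dee -> last char: e
  5: eedd$de -> last char: e
  6: eeedd$d -> last char: d


BWT = dde$eed


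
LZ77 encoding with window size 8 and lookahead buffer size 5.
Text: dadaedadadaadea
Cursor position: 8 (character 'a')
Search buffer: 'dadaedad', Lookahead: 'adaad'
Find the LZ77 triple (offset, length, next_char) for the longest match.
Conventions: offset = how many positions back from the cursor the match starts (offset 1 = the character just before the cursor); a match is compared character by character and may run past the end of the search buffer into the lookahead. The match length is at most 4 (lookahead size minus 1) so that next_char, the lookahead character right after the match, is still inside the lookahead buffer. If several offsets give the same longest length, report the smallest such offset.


Try each offset into the search buffer:
  offset=1 (pos 7, char 'd'): match length 0
  offset=2 (pos 6, char 'a'): match length 3
  offset=3 (pos 5, char 'd'): match length 0
  offset=4 (pos 4, char 'e'): match length 0
  offset=5 (pos 3, char 'a'): match length 1
  offset=6 (pos 2, char 'd'): match length 0
  offset=7 (pos 1, char 'a'): match length 3
  offset=8 (pos 0, char 'd'): match length 0
Longest match has length 3, found at offsets 2, 7; take the smallest, offset 2.
next_char = character at position 8 + 3 = 11 -> 'a'

Best match: offset=2, length=3 (matching 'ada' starting at position 6)
LZ77 triple: (2, 3, 'a')


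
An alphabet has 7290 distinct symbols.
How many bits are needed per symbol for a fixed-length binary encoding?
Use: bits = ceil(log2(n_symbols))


log2(7290) = 12.8317
Bracket: 2^12 = 4096 < 7290 <= 2^13 = 8192
So ceil(log2(7290)) = 13

bits = ceil(log2(7290)) = ceil(12.8317) = 13 bits


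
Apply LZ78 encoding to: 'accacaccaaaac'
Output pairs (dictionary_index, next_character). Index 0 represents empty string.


LZ78 encoding steps:
Dictionary: {0: ''}
Step 1: w='' (idx 0), next='a' -> output (0, 'a'), add 'a' as idx 1
Step 2: w='' (idx 0), next='c' -> output (0, 'c'), add 'c' as idx 2
Step 3: w='c' (idx 2), next='a' -> output (2, 'a'), add 'ca' as idx 3
Step 4: w='ca' (idx 3), next='c' -> output (3, 'c'), add 'cac' as idx 4
Step 5: w='ca' (idx 3), next='a' -> output (3, 'a'), add 'caa' as idx 5
Step 6: w='a' (idx 1), next='a' -> output (1, 'a'), add 'aa' as idx 6
Step 7: w='c' (idx 2), end of input -> output (2, '')


Encoded: [(0, 'a'), (0, 'c'), (2, 'a'), (3, 'c'), (3, 'a'), (1, 'a'), (2, '')]


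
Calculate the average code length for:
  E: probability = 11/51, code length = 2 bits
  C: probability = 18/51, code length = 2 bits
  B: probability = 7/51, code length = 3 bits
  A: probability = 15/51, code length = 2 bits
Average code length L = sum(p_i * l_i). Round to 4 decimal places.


Weighted contributions p_i * l_i:
  E: (11/51) * 2 = 22/51
  C: (18/51) * 2 = 36/51
  B: (7/51) * 3 = 21/51
  A: (15/51) * 2 = 30/51
Sum = (22 + 36 + 21 + 30)/51 = 109/51

L = 109/51 = 2.1373 bits/symbol


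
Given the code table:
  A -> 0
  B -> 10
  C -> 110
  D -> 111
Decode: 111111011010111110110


Decoding:
111 -> D
111 -> D
0 -> A
110 -> C
10 -> B
111 -> D
110 -> C
110 -> C


Result: DDACBDCC


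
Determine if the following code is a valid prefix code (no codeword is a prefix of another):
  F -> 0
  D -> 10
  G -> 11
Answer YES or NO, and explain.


Checking each pair (does one codeword prefix another?):
  F='0' vs D='10': no prefix
  F='0' vs G='11': no prefix
  D='10' vs F='0': no prefix
  D='10' vs G='11': no prefix
  G='11' vs F='0': no prefix
  G='11' vs D='10': no prefix
No violation found over all pairs.

YES -- this is a valid prefix code. No codeword is a prefix of any other codeword.


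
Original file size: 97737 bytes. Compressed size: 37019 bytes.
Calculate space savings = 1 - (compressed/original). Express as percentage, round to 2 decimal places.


ratio = compressed/original = 37019/97737 = 0.378761
savings = 1 - ratio = 1 - 0.378761 = 0.621239
as a percentage: 0.621239 * 100 = 62.12%

Space savings = 1 - 37019/97737 = 62.12%


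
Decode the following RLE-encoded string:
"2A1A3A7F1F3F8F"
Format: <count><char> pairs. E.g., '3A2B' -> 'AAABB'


Expanding each <count><char> pair:
  2A -> 'AA'
  1A -> 'A'
  3A -> 'AAA'
  7F -> 'FFFFFFF'
  1F -> 'F'
  3F -> 'FFF'
  8F -> 'FFFFFFFF'

Decoded = AAAAAAFFFFFFFFFFFFFFFFFFF


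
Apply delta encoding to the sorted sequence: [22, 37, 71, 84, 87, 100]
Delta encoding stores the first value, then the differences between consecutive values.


First value: 22
Deltas:
  37 - 22 = 15
  71 - 37 = 34
  84 - 71 = 13
  87 - 84 = 3
  100 - 87 = 13


Delta encoded: [22, 15, 34, 13, 3, 13]


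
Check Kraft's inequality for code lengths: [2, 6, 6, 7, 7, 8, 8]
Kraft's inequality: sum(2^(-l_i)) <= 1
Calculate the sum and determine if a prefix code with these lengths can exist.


Sum = 2^(-2) + 2^(-6) + 2^(-6) + 2^(-7) + 2^(-7) + 2^(-8) + 2^(-8)
    = 0.25 + 0.015625 + 0.015625 + 0.0078125 + 0.0078125 + 0.00390625 + 0.00390625
    = 78/256 = 0.3046875
Since 0.3046875 <= 1, Kraft's inequality IS satisfied.
A prefix code with these lengths CAN exist.

Kraft sum = 0.3046875. Satisfied.


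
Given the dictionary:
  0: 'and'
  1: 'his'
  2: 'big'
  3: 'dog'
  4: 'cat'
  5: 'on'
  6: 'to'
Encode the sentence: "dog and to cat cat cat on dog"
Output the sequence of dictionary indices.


Look up each word in the dictionary:
  'dog' -> 3
  'and' -> 0
  'to' -> 6
  'cat' -> 4
  'cat' -> 4
  'cat' -> 4
  'on' -> 5
  'dog' -> 3

Encoded: [3, 0, 6, 4, 4, 4, 5, 3]


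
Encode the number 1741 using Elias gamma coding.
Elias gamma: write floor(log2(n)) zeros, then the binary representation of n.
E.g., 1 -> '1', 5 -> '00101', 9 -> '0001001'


num_bits = floor(log2(1741)) + 1 = 11
leading_zeros = num_bits - 1 = 10
binary(1741) = 11011001101

Elias gamma(1741) = '0000000000' + '11011001101' = 000000000011011001101 (21 bits)


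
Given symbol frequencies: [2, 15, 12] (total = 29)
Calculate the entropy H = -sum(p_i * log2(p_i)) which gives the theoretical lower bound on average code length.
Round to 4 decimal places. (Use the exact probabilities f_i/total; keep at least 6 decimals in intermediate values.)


Per-symbol terms -p_i * log2(p_i) with p_i = f_i/29:
  p = 2/29 = 0.068966: log2(p) = -3.857981, -p*log2(p) = 0.266068
  p = 15/29 = 0.517241: log2(p) = -0.951090, -p*log2(p) = 0.491943
  p = 12/29 = 0.413793: log2(p) = -1.273018, -p*log2(p) = 0.526766
H = 0.266068 + 0.491943 + 0.526766 = 1.284777

H = 1.2848 bits/symbol


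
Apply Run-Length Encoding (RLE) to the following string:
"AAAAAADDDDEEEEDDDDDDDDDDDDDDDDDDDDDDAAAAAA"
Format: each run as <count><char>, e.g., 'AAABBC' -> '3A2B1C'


Scanning runs left to right:
  i=0: run of 'A' x 6 -> '6A'
  i=6: run of 'D' x 4 -> '4D'
  i=10: run of 'E' x 4 -> '4E'
  i=14: run of 'D' x 22 -> '22D'
  i=36: run of 'A' x 6 -> '6A'

RLE = 6A4D4E22D6A


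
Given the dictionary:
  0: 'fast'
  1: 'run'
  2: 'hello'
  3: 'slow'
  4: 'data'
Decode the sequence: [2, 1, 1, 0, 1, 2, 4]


Look up each index in the dictionary:
  2 -> 'hello'
  1 -> 'run'
  1 -> 'run'
  0 -> 'fast'
  1 -> 'run'
  2 -> 'hello'
  4 -> 'data'

Decoded: "hello run run fast run hello data"


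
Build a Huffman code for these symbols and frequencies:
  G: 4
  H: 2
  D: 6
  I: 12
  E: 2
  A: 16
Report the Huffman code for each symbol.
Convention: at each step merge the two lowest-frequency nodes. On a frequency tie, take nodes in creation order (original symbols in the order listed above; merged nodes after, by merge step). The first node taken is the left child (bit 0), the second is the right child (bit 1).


Huffman tree construction:
Step 1: Merge H(2) + E(2) = 4
Step 2: Merge G(4) + (H+E)(4) = 8
Step 3: Merge D(6) + (G+(H+E))(8) = 14
Step 4: Merge I(12) + (D+(G+(H+E)))(14) = 26
Step 5: Merge A(16) + (I+(D+(G+(H+E))))(26) = 42
Read each symbol's code off the tree from the root (left child = 0, right child = 1).

Codes:
  G: 1110 (length 4)
  H: 11110 (length 5)
  D: 110 (length 3)
  I: 10 (length 2)
  E: 11111 (length 5)
  A: 0 (length 1)
Average code length: 94/42 = 2.2381 bits/symbol


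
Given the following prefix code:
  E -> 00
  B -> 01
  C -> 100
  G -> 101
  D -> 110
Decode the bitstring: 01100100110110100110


Decoding step by step:
Bits 01 -> B
Bits 100 -> C
Bits 100 -> C
Bits 110 -> D
Bits 110 -> D
Bits 100 -> C
Bits 110 -> D


Decoded message: BCCDDCD


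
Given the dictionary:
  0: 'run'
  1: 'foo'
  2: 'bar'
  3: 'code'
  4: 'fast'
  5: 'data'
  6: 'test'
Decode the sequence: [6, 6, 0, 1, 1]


Look up each index in the dictionary:
  6 -> 'test'
  6 -> 'test'
  0 -> 'run'
  1 -> 'foo'
  1 -> 'foo'

Decoded: "test test run foo foo"


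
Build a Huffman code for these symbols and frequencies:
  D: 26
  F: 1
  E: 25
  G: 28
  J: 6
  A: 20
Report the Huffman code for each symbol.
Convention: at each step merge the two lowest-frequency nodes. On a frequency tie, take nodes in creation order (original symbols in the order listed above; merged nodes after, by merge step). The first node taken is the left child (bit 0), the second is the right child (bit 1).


Huffman tree construction:
Step 1: Merge F(1) + J(6) = 7
Step 2: Merge (F+J)(7) + A(20) = 27
Step 3: Merge E(25) + D(26) = 51
Step 4: Merge ((F+J)+A)(27) + G(28) = 55
Step 5: Merge (E+D)(51) + (((F+J)+A)+G)(55) = 106
Read each symbol's code off the tree from the root (left child = 0, right child = 1).

Codes:
  D: 01 (length 2)
  F: 1000 (length 4)
  E: 00 (length 2)
  G: 11 (length 2)
  J: 1001 (length 4)
  A: 101 (length 3)
Average code length: 246/106 = 2.3208 bits/symbol


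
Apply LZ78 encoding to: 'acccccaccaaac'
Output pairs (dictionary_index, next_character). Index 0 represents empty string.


LZ78 encoding steps:
Dictionary: {0: ''}
Step 1: w='' (idx 0), next='a' -> output (0, 'a'), add 'a' as idx 1
Step 2: w='' (idx 0), next='c' -> output (0, 'c'), add 'c' as idx 2
Step 3: w='c' (idx 2), next='c' -> output (2, 'c'), add 'cc' as idx 3
Step 4: w='cc' (idx 3), next='a' -> output (3, 'a'), add 'cca' as idx 4
Step 5: w='cca' (idx 4), next='a' -> output (4, 'a'), add 'ccaa' as idx 5
Step 6: w='a' (idx 1), next='c' -> output (1, 'c'), add 'ac' as idx 6


Encoded: [(0, 'a'), (0, 'c'), (2, 'c'), (3, 'a'), (4, 'a'), (1, 'c')]


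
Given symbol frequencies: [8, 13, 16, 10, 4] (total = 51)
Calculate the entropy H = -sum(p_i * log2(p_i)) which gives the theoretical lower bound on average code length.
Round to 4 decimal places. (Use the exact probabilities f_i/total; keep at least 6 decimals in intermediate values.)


Per-symbol terms -p_i * log2(p_i) with p_i = f_i/51:
  p = 8/51 = 0.156863: log2(p) = -2.672425, -p*log2(p) = 0.419204
  p = 13/51 = 0.254902: log2(p) = -1.971986, -p*log2(p) = 0.502663
  p = 16/51 = 0.313725: log2(p) = -1.672425, -p*log2(p) = 0.524682
  p = 10/51 = 0.196078: log2(p) = -2.350497, -p*log2(p) = 0.460882
  p = 4/51 = 0.078431: log2(p) = -3.672425, -p*log2(p) = 0.288033
H = 0.419204 + 0.502663 + 0.524682 + 0.460882 + 0.288033 = 2.195464

H = 2.1955 bits/symbol


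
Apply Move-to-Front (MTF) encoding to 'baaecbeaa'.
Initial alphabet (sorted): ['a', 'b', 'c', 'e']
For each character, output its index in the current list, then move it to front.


MTF encoding:
'b': index 1 in ['a', 'b', 'c', 'e'] -> ['b', 'a', 'c', 'e']
'a': index 1 in ['b', 'a', 'c', 'e'] -> ['a', 'b', 'c', 'e']
'a': index 0 in ['a', 'b', 'c', 'e'] -> ['a', 'b', 'c', 'e']
'e': index 3 in ['a', 'b', 'c', 'e'] -> ['e', 'a', 'b', 'c']
'c': index 3 in ['e', 'a', 'b', 'c'] -> ['c', 'e', 'a', 'b']
'b': index 3 in ['c', 'e', 'a', 'b'] -> ['b', 'c', 'e', 'a']
'e': index 2 in ['b', 'c', 'e', 'a'] -> ['e', 'b', 'c', 'a']
'a': index 3 in ['e', 'b', 'c', 'a'] -> ['a', 'e', 'b', 'c']
'a': index 0 in ['a', 'e', 'b', 'c'] -> ['a', 'e', 'b', 'c']


Output: [1, 1, 0, 3, 3, 3, 2, 3, 0]


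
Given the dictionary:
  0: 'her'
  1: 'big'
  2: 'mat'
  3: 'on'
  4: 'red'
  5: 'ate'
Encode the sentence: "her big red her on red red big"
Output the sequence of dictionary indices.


Look up each word in the dictionary:
  'her' -> 0
  'big' -> 1
  'red' -> 4
  'her' -> 0
  'on' -> 3
  'red' -> 4
  'red' -> 4
  'big' -> 1

Encoded: [0, 1, 4, 0, 3, 4, 4, 1]


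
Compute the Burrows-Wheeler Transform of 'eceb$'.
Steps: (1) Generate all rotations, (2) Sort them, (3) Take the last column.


Rotations (sorted):
  0: $eceb -> last char: b
  1: b$ece -> last char: e
  2: ceb$e -> last char: e
  3: eb$ec -> last char: c
  4: eceb$ -> last char: $


BWT = beec$


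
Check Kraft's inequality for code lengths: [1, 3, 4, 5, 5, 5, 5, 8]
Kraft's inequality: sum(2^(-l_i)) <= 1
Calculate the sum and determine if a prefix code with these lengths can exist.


Sum = 2^(-1) + 2^(-3) + 2^(-4) + 2^(-5) + 2^(-5) + 2^(-5) + 2^(-5) + 2^(-8)
    = 0.5 + 0.125 + 0.0625 + 0.03125 + 0.03125 + 0.03125 + 0.03125 + 0.00390625
    = 209/256 = 0.81640625
Since 0.81640625 <= 1, Kraft's inequality IS satisfied.
A prefix code with these lengths CAN exist.

Kraft sum = 0.81640625. Satisfied.


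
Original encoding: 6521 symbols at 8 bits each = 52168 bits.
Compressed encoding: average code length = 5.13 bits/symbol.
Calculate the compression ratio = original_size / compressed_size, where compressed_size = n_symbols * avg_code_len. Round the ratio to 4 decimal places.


original_size = n_symbols * orig_bits = 6521 * 8 = 52168 bits
compressed_size = n_symbols * avg_code_len = 6521 * 5.13 = 33452.73 bits
ratio = original_size / compressed_size = 52168 / 33452.73 = 1.5595

Compression ratio = 1.5595


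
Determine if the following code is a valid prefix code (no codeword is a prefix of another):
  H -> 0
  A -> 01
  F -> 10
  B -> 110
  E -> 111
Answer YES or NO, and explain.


Checking each pair (does one codeword prefix another?):
  H='0' vs A='01': prefix -- VIOLATION

NO -- this is NOT a valid prefix code. H (0) is a prefix of A (01).


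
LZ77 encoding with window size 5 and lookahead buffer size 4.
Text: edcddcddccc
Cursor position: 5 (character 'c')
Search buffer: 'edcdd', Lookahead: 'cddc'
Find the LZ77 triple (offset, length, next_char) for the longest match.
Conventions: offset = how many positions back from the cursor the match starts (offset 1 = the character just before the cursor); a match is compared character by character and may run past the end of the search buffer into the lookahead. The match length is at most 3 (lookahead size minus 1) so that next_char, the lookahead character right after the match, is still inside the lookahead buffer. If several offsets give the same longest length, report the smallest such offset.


Try each offset into the search buffer:
  offset=1 (pos 4, char 'd'): match length 0
  offset=2 (pos 3, char 'd'): match length 0
  offset=3 (pos 2, char 'c'): match length 3
  offset=4 (pos 1, char 'd'): match length 0
  offset=5 (pos 0, char 'e'): match length 0
Longest match has length 3 at offset 3.
next_char = character at position 5 + 3 = 8 -> 'c'

Best match: offset=3, length=3 (matching 'cdd' starting at position 2)
LZ77 triple: (3, 3, 'c')


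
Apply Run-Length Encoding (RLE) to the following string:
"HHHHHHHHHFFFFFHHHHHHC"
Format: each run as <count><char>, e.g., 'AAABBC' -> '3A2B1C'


Scanning runs left to right:
  i=0: run of 'H' x 9 -> '9H'
  i=9: run of 'F' x 5 -> '5F'
  i=14: run of 'H' x 6 -> '6H'
  i=20: run of 'C' x 1 -> '1C'

RLE = 9H5F6H1C


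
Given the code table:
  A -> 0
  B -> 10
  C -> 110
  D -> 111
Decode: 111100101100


Decoding:
111 -> D
10 -> B
0 -> A
10 -> B
110 -> C
0 -> A


Result: DBABCA


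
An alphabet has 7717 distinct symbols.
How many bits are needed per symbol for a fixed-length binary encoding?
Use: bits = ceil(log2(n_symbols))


log2(7717) = 12.9138
Bracket: 2^12 = 4096 < 7717 <= 2^13 = 8192
So ceil(log2(7717)) = 13

bits = ceil(log2(7717)) = ceil(12.9138) = 13 bits


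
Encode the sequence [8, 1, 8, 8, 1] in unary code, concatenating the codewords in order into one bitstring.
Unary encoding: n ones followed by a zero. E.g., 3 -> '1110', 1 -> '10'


Encode each number as n ones followed by a terminating 0:
  8 -> 111111110 (9 bits)
  1 -> 10 (2 bits)
  8 -> 111111110 (9 bits)
  8 -> 111111110 (9 bits)
  1 -> 10 (2 bits)
Total length = 9 + 2 + 9 + 9 + 2 = 31 bits.

Unary([8, 1, 8, 8, 1]) = 1111111101011111111011111111010 (31 bits)


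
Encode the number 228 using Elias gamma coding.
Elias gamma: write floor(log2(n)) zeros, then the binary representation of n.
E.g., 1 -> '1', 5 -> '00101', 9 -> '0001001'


num_bits = floor(log2(228)) + 1 = 8
leading_zeros = num_bits - 1 = 7
binary(228) = 11100100

Elias gamma(228) = '0000000' + '11100100' = 000000011100100 (15 bits)


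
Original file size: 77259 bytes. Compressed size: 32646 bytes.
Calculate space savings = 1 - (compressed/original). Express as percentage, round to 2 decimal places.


ratio = compressed/original = 32646/77259 = 0.422553
savings = 1 - ratio = 1 - 0.422553 = 0.577447
as a percentage: 0.577447 * 100 = 57.74%

Space savings = 1 - 32646/77259 = 57.74%


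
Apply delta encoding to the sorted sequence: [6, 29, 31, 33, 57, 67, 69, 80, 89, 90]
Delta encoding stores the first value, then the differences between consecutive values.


First value: 6
Deltas:
  29 - 6 = 23
  31 - 29 = 2
  33 - 31 = 2
  57 - 33 = 24
  67 - 57 = 10
  69 - 67 = 2
  80 - 69 = 11
  89 - 80 = 9
  90 - 89 = 1


Delta encoded: [6, 23, 2, 2, 24, 10, 2, 11, 9, 1]


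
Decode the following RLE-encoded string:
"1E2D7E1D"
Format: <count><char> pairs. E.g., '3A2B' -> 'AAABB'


Expanding each <count><char> pair:
  1E -> 'E'
  2D -> 'DD'
  7E -> 'EEEEEEE'
  1D -> 'D'

Decoded = EDDEEEEEEED


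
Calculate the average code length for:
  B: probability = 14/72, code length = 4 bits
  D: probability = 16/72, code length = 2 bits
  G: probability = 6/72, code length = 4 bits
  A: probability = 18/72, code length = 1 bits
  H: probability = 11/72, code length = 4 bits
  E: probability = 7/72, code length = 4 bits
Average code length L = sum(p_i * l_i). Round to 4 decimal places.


Weighted contributions p_i * l_i:
  B: (14/72) * 4 = 56/72
  D: (16/72) * 2 = 32/72
  G: (6/72) * 4 = 24/72
  A: (18/72) * 1 = 18/72
  H: (11/72) * 4 = 44/72
  E: (7/72) * 4 = 28/72
Sum = (56 + 32 + 24 + 18 + 44 + 28)/72 = 202/72

L = 202/72 = 2.8056 bits/symbol


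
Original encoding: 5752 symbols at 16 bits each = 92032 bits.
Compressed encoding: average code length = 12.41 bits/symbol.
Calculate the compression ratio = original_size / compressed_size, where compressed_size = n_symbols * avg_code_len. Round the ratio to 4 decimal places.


original_size = n_symbols * orig_bits = 5752 * 16 = 92032 bits
compressed_size = n_symbols * avg_code_len = 5752 * 12.41 = 71382.32 bits
ratio = original_size / compressed_size = 92032 / 71382.32 = 1.2893

Compression ratio = 1.2893


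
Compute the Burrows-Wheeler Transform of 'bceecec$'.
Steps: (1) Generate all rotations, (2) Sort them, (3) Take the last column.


Rotations (sorted):
  0: $bceecec -> last char: c
  1: bceecec$ -> last char: $
  2: c$bceece -> last char: e
  3: cec$bcee -> last char: e
  4: ceecec$b -> last char: b
  5: ec$bceec -> last char: c
  6: ecec$bce -> last char: e
  7: eecec$bc -> last char: c


BWT = c$eebcec


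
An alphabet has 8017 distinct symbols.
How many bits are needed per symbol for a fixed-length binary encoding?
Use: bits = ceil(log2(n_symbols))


log2(8017) = 12.9688
Bracket: 2^12 = 4096 < 8017 <= 2^13 = 8192
So ceil(log2(8017)) = 13

bits = ceil(log2(8017)) = ceil(12.9688) = 13 bits


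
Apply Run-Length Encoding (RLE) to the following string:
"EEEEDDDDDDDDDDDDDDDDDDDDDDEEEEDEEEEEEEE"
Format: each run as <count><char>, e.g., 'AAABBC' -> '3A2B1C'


Scanning runs left to right:
  i=0: run of 'E' x 4 -> '4E'
  i=4: run of 'D' x 22 -> '22D'
  i=26: run of 'E' x 4 -> '4E'
  i=30: run of 'D' x 1 -> '1D'
  i=31: run of 'E' x 8 -> '8E'

RLE = 4E22D4E1D8E


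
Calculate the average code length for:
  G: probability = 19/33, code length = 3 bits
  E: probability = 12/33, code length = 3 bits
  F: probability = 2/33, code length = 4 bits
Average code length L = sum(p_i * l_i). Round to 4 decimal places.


Weighted contributions p_i * l_i:
  G: (19/33) * 3 = 57/33
  E: (12/33) * 3 = 36/33
  F: (2/33) * 4 = 8/33
Sum = (57 + 36 + 8)/33 = 101/33

L = 101/33 = 3.0606 bits/symbol


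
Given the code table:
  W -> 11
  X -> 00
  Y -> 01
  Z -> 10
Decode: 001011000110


Decoding:
00 -> X
10 -> Z
11 -> W
00 -> X
01 -> Y
10 -> Z


Result: XZWXYZ


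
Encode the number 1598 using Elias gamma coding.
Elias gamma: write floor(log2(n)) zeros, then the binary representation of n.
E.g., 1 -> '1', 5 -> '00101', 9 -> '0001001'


num_bits = floor(log2(1598)) + 1 = 11
leading_zeros = num_bits - 1 = 10
binary(1598) = 11000111110

Elias gamma(1598) = '0000000000' + '11000111110' = 000000000011000111110 (21 bits)


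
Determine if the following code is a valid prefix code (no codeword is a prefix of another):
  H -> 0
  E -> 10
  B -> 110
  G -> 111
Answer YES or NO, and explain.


Checking each pair (does one codeword prefix another?):
  H='0' vs E='10': no prefix
  H='0' vs B='110': no prefix
  H='0' vs G='111': no prefix
  E='10' vs H='0': no prefix
  E='10' vs B='110': no prefix
  E='10' vs G='111': no prefix
  B='110' vs H='0': no prefix
  B='110' vs E='10': no prefix
  B='110' vs G='111': no prefix
  G='111' vs H='0': no prefix
  G='111' vs E='10': no prefix
  G='111' vs B='110': no prefix
No violation found over all pairs.

YES -- this is a valid prefix code. No codeword is a prefix of any other codeword.


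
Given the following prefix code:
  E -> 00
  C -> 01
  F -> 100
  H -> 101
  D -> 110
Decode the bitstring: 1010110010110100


Decoding step by step:
Bits 101 -> H
Bits 01 -> C
Bits 100 -> F
Bits 101 -> H
Bits 101 -> H
Bits 00 -> E


Decoded message: HCFHHE


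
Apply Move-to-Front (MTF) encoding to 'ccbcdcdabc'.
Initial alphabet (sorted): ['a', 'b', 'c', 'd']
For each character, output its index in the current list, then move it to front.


MTF encoding:
'c': index 2 in ['a', 'b', 'c', 'd'] -> ['c', 'a', 'b', 'd']
'c': index 0 in ['c', 'a', 'b', 'd'] -> ['c', 'a', 'b', 'd']
'b': index 2 in ['c', 'a', 'b', 'd'] -> ['b', 'c', 'a', 'd']
'c': index 1 in ['b', 'c', 'a', 'd'] -> ['c', 'b', 'a', 'd']
'd': index 3 in ['c', 'b', 'a', 'd'] -> ['d', 'c', 'b', 'a']
'c': index 1 in ['d', 'c', 'b', 'a'] -> ['c', 'd', 'b', 'a']
'd': index 1 in ['c', 'd', 'b', 'a'] -> ['d', 'c', 'b', 'a']
'a': index 3 in ['d', 'c', 'b', 'a'] -> ['a', 'd', 'c', 'b']
'b': index 3 in ['a', 'd', 'c', 'b'] -> ['b', 'a', 'd', 'c']
'c': index 3 in ['b', 'a', 'd', 'c'] -> ['c', 'b', 'a', 'd']


Output: [2, 0, 2, 1, 3, 1, 1, 3, 3, 3]
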